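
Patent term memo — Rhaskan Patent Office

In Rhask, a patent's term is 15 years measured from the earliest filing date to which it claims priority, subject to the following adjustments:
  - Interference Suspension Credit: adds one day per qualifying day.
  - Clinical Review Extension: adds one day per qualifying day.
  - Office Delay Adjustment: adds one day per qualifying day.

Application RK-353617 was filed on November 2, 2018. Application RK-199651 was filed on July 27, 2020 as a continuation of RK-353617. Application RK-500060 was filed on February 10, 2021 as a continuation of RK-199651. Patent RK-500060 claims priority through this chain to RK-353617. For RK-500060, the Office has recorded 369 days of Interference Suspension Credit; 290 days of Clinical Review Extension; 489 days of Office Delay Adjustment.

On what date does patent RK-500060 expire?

December 24, 2036

Earliest priority filing: 2 November 2018.
Base term: 2 November 2018 + 15 years → 2 November 2033.
Interference Suspension Credit: +369 days → 6 November 2034.
Clinical Review Extension: +290 days → 23 August 2035.
Office Delay Adjustment: +489 days → 24 December 2036.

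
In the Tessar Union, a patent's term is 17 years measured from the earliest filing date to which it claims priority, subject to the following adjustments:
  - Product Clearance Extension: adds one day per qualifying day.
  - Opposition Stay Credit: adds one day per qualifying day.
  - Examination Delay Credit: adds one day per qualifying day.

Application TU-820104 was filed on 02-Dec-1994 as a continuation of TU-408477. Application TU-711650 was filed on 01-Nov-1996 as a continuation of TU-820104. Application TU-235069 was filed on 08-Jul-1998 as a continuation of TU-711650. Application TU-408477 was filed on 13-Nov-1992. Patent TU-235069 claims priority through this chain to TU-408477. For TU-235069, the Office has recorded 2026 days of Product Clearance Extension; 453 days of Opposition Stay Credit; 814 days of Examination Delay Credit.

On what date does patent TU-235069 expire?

Earliest priority filing: 13 November 1992.
Base term: 13 November 1992 + 17 years → 13 November 2009.
Product Clearance Extension: +2026 days → 1 June 2015.
Opposition Stay Credit: +453 days → 27 August 2016.
Examination Delay Credit: +814 days → 19 November 2018.

November 19, 2018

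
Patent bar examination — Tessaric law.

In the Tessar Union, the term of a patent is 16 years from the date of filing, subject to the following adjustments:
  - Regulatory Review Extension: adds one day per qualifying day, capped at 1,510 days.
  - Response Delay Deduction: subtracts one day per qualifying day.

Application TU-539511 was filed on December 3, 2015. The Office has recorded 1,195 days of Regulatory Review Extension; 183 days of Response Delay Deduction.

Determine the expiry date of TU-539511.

2034-09-10

Base term: filing date + 16 years → 3 December 2031.
Regulatory Review Extension: 1195 days (within the 1510-day cap) → +1195 days → 12 March 2035.
Response Delay Deduction: −183 days → 10 September 2034.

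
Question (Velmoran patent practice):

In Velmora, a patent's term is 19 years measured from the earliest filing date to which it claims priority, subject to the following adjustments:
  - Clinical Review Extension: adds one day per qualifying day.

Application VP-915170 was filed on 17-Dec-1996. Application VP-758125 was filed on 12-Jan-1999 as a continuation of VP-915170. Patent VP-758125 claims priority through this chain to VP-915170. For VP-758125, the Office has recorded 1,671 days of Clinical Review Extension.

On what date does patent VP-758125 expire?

Earliest priority filing: 17 December 1996.
Base term: 17 December 1996 + 19 years → 17 December 2015.
Clinical Review Extension: +1671 days → 14 July 2020.

2020-07-14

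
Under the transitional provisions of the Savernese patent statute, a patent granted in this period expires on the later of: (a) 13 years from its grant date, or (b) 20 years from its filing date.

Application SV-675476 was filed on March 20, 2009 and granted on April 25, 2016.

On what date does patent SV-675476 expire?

(a) grant + 13 years → 25 April 2029.
(b) filing + 20 years → 20 March 2029.
Later of the two: 25 April 2029.

April 25, 2029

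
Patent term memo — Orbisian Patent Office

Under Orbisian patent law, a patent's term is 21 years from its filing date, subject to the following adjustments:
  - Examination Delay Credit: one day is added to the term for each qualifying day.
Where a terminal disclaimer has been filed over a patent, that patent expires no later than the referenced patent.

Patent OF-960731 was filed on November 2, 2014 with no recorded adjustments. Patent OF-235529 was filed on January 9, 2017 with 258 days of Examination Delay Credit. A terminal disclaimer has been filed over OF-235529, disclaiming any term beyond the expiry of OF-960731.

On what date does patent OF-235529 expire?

Natural term of OF-235529:
  Base: filing + 21 years → 9 January 2038.
  Examination Delay Credit: +258 days → 24 September 2038.
Expiry of referenced patent OF-960731:
  Base: filing + 21 years → 2 November 2035.
Terminal disclaimer: OF-235529 expires on the earlier of 24 September 2038 and 2 November 2035.

November 2, 2035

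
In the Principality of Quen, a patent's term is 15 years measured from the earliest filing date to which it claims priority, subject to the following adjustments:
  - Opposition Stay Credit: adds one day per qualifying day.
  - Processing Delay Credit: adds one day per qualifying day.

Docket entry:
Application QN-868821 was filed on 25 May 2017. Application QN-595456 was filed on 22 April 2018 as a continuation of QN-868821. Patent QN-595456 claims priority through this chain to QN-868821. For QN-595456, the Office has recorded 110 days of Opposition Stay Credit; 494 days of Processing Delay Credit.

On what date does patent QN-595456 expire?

Earliest priority filing: 25 May 2017.
Base term: 25 May 2017 + 15 years → 25 May 2032.
Opposition Stay Credit: +110 days → 12 September 2032.
Processing Delay Credit: +494 days → 19 January 2034.

2034-01-19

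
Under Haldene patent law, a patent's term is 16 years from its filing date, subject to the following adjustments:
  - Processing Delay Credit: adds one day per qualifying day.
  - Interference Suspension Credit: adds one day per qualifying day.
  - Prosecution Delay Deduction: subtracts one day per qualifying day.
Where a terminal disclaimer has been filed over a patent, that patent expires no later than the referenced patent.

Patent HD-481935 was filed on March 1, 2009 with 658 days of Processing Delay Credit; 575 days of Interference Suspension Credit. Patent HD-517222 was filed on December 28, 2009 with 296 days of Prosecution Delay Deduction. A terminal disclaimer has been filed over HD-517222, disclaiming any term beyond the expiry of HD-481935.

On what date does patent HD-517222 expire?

March 7, 2025

Natural term of HD-517222:
  Base: filing + 16 years → 28 December 2025.
  Prosecution Delay Deduction: −296 days → 7 March 2025.
Expiry of referenced patent HD-481935:
  Base: filing + 16 years → 1 March 2025.
  Processing Delay Credit: +658 days → 19 December 2026.
  Interference Suspension Credit: +575 days → 16 July 2028.
Terminal disclaimer: HD-517222 expires on the earlier of 7 March 2025 and 16 July 2028.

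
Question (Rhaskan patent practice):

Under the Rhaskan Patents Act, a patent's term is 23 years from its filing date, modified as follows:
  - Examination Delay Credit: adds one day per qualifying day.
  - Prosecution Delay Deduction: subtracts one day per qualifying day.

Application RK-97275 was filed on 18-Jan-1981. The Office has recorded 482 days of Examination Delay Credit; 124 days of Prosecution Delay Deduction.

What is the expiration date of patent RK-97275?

January 10, 2005

Base term: filing date + 23 years → 18 January 2004.
Examination Delay Credit: +482 days → 14 May 2005.
Prosecution Delay Deduction: −124 days → 10 January 2005.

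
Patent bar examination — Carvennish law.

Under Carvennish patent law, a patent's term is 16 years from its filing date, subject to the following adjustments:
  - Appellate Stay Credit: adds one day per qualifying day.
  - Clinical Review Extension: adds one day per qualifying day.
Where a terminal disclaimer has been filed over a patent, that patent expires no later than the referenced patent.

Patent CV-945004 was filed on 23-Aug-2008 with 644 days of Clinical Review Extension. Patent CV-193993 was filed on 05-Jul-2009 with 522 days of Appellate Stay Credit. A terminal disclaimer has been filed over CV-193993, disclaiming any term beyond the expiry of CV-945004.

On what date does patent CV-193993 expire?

May 29, 2026

Natural term of CV-193993:
  Base: filing + 16 years → 5 July 2025.
  Appellate Stay Credit: +522 days → 9 December 2026.
Expiry of referenced patent CV-945004:
  Base: filing + 16 years → 23 August 2024.
  Clinical Review Extension: +644 days → 29 May 2026.
Terminal disclaimer: CV-193993 expires on the earlier of 9 December 2026 and 29 May 2026.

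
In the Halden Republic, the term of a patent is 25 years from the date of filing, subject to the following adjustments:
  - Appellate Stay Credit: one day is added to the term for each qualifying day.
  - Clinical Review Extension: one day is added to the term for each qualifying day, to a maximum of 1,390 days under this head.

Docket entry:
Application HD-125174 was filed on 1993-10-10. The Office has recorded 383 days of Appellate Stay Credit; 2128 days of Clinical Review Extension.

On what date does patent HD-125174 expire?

2023-08-18

Base term: filing date + 25 years → 10 October 2018.
Appellate Stay Credit: +383 days → 28 October 2019.
Clinical Review Extension: 2128 days claimed exceeds the 1390-day cap, so +1390 days → 18 August 2023.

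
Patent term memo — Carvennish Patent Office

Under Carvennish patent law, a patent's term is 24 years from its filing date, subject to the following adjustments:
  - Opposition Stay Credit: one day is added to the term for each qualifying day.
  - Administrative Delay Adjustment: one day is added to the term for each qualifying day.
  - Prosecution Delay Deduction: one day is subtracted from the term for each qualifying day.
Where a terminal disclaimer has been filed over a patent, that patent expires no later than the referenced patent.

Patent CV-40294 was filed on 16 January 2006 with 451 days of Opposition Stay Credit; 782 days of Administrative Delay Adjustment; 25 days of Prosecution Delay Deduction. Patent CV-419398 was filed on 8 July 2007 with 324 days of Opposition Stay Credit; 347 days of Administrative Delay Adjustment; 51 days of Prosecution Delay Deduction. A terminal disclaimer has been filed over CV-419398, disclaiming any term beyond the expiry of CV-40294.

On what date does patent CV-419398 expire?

Natural term of CV-419398:
  Base: filing + 24 years → 8 July 2031.
  Opposition Stay Credit: +324 days → 27 May 2032.
  Administrative Delay Adjustment: +347 days → 9 May 2033.
  Prosecution Delay Deduction: −51 days → 19 March 2033.
Expiry of referenced patent CV-40294:
  Base: filing + 24 years → 16 January 2030.
  Opposition Stay Credit: +451 days → 12 April 2031.
  Administrative Delay Adjustment: +782 days → 2 June 2033.
  Prosecution Delay Deduction: −25 days → 8 May 2033.
Terminal disclaimer: CV-419398 expires on the earlier of 19 March 2033 and 8 May 2033.

2033-03-19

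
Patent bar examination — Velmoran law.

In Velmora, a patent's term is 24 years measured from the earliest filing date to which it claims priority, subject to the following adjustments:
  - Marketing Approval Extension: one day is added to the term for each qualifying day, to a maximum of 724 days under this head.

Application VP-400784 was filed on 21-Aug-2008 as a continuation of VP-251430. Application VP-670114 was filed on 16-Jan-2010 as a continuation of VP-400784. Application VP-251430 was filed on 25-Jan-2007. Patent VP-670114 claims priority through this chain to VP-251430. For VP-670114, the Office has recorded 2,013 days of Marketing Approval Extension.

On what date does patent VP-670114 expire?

January 18, 2033

Earliest priority filing: 25 January 2007.
Base term: 25 January 2007 + 24 years → 25 January 2031.
Marketing Approval Extension: 2013 days claimed exceeds the 724-day cap, so +724 days → 18 January 2033.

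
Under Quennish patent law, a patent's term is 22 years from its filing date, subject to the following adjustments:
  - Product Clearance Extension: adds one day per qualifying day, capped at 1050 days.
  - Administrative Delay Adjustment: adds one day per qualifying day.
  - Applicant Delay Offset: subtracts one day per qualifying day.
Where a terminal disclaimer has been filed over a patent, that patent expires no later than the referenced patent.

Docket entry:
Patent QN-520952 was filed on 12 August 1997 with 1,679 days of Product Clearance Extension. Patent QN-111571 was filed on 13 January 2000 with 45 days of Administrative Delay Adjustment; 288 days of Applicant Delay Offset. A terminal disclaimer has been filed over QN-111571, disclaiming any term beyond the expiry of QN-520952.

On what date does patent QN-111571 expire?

2021-05-15

Natural term of QN-111571:
  Base: filing + 22 years → 13 January 2022.
  Administrative Delay Adjustment: +45 days → 27 February 2022.
  Applicant Delay Offset: −288 days → 15 May 2021.
Expiry of referenced patent QN-520952:
  Base: filing + 22 years → 12 August 2019.
  Product Clearance Extension: 1679 days claimed exceeds the 1050-day cap, so +1050 days → 27 June 2022.
Terminal disclaimer: QN-111571 expires on the earlier of 15 May 2021 and 27 June 2022.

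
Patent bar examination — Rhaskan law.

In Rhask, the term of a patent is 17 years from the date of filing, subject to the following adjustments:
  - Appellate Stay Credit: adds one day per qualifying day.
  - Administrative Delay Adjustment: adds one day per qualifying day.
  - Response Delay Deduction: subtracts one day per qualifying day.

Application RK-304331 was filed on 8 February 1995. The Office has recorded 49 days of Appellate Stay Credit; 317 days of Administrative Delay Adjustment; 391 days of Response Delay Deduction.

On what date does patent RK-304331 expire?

2012-01-14

Base term: filing date + 17 years → 8 February 2012.
Appellate Stay Credit: +49 days → 28 March 2012.
Administrative Delay Adjustment: +317 days → 8 February 2013.
Response Delay Deduction: −391 days → 14 January 2012.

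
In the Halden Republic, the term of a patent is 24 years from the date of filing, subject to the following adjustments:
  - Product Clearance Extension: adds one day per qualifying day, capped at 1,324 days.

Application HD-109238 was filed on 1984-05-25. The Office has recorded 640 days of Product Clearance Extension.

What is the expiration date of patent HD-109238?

Base term: filing date + 24 years → 25 May 2008.
Product Clearance Extension: 640 days (within the 1324-day cap) → +640 days → 24 February 2010.

February 24, 2010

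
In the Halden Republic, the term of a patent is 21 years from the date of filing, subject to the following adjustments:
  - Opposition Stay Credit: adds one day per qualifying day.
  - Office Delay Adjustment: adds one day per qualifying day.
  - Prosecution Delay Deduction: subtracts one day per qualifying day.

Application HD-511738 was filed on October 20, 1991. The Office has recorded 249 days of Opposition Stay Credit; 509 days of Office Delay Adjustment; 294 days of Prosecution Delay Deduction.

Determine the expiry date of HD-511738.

Base term: filing date + 21 years → 20 October 2012.
Opposition Stay Credit: +249 days → 26 June 2013.
Office Delay Adjustment: +509 days → 17 November 2014.
Prosecution Delay Deduction: −294 days → 27 January 2014.

January 27, 2014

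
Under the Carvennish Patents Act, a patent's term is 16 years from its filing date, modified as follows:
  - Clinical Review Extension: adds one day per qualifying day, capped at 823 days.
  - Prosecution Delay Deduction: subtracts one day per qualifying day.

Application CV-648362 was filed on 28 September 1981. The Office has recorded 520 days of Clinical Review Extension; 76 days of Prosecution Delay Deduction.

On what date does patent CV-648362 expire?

Base term: filing date + 16 years → 28 September 1997.
Clinical Review Extension: 520 days (within the 823-day cap) → +520 days → 2 March 1999.
Prosecution Delay Deduction: −76 days → 16 December 1998.

1998-12-16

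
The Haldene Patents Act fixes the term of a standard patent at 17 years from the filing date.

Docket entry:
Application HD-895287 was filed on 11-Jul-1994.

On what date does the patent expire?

Filing date + 17 years → 11 July 2011.

2011-07-11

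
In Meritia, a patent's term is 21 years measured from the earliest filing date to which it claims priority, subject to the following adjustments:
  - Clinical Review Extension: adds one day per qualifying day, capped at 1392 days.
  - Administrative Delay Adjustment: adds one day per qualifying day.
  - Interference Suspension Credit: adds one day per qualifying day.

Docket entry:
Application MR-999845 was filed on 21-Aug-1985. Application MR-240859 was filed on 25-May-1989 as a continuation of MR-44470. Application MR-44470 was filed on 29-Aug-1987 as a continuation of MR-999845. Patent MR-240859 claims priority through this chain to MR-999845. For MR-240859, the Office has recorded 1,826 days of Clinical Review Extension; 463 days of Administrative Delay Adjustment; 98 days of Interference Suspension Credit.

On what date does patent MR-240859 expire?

Earliest priority filing: 21 August 1985.
Base term: 21 August 1985 + 21 years → 21 August 2006.
Clinical Review Extension: 1826 days claimed exceeds the 1392-day cap, so +1392 days → 13 June 2010.
Administrative Delay Adjustment: +463 days → 19 September 2011.
Interference Suspension Credit: +98 days → 26 December 2011.

December 26, 2011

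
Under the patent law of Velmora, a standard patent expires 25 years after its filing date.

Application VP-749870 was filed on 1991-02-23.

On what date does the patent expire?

Filing date + 25 years → 23 February 2016.

2016-02-23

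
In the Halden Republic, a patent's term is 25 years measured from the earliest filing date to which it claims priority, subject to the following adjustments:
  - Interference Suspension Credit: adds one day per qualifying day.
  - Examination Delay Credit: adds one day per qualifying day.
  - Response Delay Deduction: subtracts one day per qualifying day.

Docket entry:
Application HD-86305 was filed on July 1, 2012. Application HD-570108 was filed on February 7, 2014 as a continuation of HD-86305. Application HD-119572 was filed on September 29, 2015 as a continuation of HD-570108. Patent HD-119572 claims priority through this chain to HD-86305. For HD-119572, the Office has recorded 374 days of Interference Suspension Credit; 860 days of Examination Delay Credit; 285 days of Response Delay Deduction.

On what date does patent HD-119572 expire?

Earliest priority filing: 1 July 2012.
Base term: 1 July 2012 + 25 years → 1 July 2037.
Interference Suspension Credit: +374 days → 10 July 2038.
Examination Delay Credit: +860 days → 16 November 2040.
Response Delay Deduction: −285 days → 5 February 2040.

February 5, 2040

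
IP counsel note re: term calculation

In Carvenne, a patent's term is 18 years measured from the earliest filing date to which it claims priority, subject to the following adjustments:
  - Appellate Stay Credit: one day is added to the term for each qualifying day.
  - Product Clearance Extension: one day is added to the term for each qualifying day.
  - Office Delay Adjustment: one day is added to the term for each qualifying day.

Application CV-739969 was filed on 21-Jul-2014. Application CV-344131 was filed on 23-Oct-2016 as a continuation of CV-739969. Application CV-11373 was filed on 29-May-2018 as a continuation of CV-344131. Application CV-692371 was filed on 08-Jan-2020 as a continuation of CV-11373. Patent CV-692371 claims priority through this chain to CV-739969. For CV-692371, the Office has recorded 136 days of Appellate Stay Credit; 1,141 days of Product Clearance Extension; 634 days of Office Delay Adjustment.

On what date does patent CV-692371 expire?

October 14, 2037

Earliest priority filing: 21 July 2014.
Base term: 21 July 2014 + 18 years → 21 July 2032.
Appellate Stay Credit: +136 days → 4 December 2032.
Product Clearance Extension: +1141 days → 19 January 2036.
Office Delay Adjustment: +634 days → 14 October 2037.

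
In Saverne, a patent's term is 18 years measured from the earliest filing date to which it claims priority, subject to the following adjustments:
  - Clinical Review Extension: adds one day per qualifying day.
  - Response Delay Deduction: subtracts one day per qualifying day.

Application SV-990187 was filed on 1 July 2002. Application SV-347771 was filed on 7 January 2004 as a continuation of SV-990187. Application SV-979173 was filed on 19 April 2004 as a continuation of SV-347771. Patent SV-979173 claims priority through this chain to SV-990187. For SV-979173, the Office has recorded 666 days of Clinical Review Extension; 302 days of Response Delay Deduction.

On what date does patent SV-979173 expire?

2021-06-30

Earliest priority filing: 1 July 2002.
Base term: 1 July 2002 + 18 years → 1 July 2020.
Clinical Review Extension: +666 days → 28 April 2022.
Response Delay Deduction: −302 days → 30 June 2021.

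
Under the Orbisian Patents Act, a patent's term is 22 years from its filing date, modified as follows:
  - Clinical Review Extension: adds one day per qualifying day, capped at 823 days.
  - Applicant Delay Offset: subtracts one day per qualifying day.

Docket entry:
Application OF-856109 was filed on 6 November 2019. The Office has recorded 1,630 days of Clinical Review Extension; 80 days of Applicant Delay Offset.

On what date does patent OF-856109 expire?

Base term: filing date + 22 years → 6 November 2041.
Clinical Review Extension: 1630 days claimed exceeds the 823-day cap, so +823 days → 7 February 2044.
Applicant Delay Offset: −80 days → 19 November 2043.

2043-11-19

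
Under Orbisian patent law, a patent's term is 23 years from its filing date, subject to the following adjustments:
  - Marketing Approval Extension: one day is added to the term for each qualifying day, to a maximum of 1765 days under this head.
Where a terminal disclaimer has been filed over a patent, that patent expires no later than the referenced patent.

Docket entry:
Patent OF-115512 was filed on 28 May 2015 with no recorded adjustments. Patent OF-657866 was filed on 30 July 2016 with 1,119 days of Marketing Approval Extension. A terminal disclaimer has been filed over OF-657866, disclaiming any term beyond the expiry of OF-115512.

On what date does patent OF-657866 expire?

2038-05-28

Natural term of OF-657866:
  Base: filing + 23 years → 30 July 2039.
  Marketing Approval Extension: 1119 days (within the 1765-day cap) → +1119 days → 22 August 2042.
Expiry of referenced patent OF-115512:
  Base: filing + 23 years → 28 May 2038.
Terminal disclaimer: OF-657866 expires on the earlier of 22 August 2042 and 28 May 2038.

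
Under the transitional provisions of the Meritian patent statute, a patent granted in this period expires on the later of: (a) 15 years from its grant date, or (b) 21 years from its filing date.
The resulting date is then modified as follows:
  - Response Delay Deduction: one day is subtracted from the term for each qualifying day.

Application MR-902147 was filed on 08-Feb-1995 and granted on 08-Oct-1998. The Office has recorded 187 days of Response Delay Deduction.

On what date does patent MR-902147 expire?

(a) grant + 15 years → 8 October 2013.
(b) filing + 21 years → 8 February 2016.
Later of the two: 8 February 2016.
Response Delay Deduction: −187 days → 5 August 2015.

August 5, 2015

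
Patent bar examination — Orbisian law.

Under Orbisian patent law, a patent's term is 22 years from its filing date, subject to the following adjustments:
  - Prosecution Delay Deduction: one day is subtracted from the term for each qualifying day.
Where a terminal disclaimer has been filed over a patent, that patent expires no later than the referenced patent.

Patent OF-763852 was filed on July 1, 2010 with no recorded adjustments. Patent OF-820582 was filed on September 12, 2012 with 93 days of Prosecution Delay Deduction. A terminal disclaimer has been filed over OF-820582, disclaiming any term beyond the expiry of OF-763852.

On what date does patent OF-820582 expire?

2032-07-01

Natural term of OF-820582:
  Base: filing + 22 years → 12 September 2034.
  Prosecution Delay Deduction: −93 days → 11 June 2034.
Expiry of referenced patent OF-763852:
  Base: filing + 22 years → 1 July 2032.
Terminal disclaimer: OF-820582 expires on the earlier of 11 June 2034 and 1 July 2032.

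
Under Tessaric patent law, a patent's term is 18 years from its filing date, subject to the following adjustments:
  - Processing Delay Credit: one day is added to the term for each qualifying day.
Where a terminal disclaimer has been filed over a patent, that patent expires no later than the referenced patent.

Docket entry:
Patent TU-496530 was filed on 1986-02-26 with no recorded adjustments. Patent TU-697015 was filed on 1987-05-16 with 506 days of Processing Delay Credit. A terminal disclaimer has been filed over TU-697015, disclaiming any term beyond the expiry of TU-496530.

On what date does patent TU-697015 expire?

February 26, 2004

Natural term of TU-697015:
  Base: filing + 18 years → 16 May 2005.
  Processing Delay Credit: +506 days → 4 October 2006.
Expiry of referenced patent TU-496530:
  Base: filing + 18 years → 26 February 2004.
Terminal disclaimer: TU-697015 expires on the earlier of 4 October 2006 and 26 February 2004.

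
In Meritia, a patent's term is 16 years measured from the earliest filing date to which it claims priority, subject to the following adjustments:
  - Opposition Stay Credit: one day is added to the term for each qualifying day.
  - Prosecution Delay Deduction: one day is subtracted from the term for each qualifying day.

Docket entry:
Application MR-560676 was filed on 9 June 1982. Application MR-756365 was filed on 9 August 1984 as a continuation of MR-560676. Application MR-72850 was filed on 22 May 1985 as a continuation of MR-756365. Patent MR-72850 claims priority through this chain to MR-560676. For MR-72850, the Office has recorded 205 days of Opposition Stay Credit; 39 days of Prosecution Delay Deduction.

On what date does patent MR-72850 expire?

November 22, 1998

Earliest priority filing: 9 June 1982.
Base term: 9 June 1982 + 16 years → 9 June 1998.
Opposition Stay Credit: +205 days → 31 December 1998.
Prosecution Delay Deduction: −39 days → 22 November 1998.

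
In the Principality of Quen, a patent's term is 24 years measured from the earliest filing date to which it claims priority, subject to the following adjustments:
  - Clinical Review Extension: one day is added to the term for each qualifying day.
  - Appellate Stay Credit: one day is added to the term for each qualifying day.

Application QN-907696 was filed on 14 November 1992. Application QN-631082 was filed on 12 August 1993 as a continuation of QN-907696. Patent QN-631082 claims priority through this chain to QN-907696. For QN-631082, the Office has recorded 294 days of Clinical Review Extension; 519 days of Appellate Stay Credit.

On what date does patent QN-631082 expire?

2019-02-05

Earliest priority filing: 14 November 1992.
Base term: 14 November 1992 + 24 years → 14 November 2016.
Clinical Review Extension: +294 days → 4 September 2017.
Appellate Stay Credit: +519 days → 5 February 2019.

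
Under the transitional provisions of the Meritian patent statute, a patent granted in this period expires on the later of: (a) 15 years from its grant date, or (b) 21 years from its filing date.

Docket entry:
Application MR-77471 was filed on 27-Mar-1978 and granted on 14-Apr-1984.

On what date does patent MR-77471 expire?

(a) grant + 15 years → 14 April 1999.
(b) filing + 21 years → 27 March 1999.
Later of the two: 14 April 1999.

April 14, 1999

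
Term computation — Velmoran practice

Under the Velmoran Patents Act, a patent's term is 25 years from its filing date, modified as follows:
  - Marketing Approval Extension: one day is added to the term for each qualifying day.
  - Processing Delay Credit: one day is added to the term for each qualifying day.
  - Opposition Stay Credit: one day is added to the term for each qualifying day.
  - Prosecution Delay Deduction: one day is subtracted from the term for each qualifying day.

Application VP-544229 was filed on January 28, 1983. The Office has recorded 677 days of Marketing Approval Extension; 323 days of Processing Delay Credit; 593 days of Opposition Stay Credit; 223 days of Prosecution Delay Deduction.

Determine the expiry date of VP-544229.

Base term: filing date + 25 years → 28 January 2008.
Marketing Approval Extension: +677 days → 5 December 2009.
Processing Delay Credit: +323 days → 24 October 2010.
Opposition Stay Credit: +593 days → 8 June 2012.
Prosecution Delay Deduction: −223 days → 29 October 2011.

2011-10-29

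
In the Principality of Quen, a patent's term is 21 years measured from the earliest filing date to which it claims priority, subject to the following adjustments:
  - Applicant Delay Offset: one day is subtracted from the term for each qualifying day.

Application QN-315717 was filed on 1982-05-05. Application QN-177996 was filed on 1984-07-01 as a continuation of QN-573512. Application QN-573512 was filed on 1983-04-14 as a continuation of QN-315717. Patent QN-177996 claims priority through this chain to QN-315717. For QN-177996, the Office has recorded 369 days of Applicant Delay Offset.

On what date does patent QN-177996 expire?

2002-05-01

Earliest priority filing: 5 May 1982.
Base term: 5 May 1982 + 21 years → 5 May 2003.
Applicant Delay Offset: −369 days → 1 May 2002.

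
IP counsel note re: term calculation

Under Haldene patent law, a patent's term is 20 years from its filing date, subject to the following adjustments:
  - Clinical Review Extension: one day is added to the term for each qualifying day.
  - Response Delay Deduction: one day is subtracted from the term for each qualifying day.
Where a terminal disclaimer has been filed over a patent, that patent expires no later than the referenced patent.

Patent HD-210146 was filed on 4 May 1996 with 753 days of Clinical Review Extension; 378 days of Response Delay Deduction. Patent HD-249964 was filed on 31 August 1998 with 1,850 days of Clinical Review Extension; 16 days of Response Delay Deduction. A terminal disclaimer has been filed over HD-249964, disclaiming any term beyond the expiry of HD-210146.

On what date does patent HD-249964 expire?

May 14, 2017

Natural term of HD-249964:
  Base: filing + 20 years → 31 August 2018.
  Clinical Review Extension: +1850 days → 24 September 2023.
  Response Delay Deduction: −16 days → 8 September 2023.
Expiry of referenced patent HD-210146:
  Base: filing + 20 years → 4 May 2016.
  Clinical Review Extension: +753 days → 27 May 2018.
  Response Delay Deduction: −378 days → 14 May 2017.
Terminal disclaimer: HD-249964 expires on the earlier of 8 September 2023 and 14 May 2017.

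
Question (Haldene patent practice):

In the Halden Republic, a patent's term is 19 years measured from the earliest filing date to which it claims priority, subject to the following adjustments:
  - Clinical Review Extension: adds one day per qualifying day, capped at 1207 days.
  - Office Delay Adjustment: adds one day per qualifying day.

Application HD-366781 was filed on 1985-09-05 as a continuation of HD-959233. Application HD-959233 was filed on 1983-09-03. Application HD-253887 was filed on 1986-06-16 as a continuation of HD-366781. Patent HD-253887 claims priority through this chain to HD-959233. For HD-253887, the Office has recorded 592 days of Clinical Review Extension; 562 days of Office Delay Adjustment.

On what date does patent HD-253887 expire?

Earliest priority filing: 3 September 1983.
Base term: 3 September 1983 + 19 years → 3 September 2002.
Clinical Review Extension: 592 days (within the 1207-day cap) → +592 days → 17 April 2004.
Office Delay Adjustment: +562 days → 31 October 2005.

2005-10-31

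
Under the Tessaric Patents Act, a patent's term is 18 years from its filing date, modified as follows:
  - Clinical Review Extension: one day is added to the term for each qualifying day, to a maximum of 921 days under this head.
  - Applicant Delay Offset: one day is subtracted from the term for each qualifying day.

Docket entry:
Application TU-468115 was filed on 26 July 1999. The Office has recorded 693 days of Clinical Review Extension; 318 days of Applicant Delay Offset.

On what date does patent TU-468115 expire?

Base term: filing date + 18 years → 26 July 2017.
Clinical Review Extension: 693 days (within the 921-day cap) → +693 days → 19 June 2019.
Applicant Delay Offset: −318 days → 5 August 2018.

2018-08-05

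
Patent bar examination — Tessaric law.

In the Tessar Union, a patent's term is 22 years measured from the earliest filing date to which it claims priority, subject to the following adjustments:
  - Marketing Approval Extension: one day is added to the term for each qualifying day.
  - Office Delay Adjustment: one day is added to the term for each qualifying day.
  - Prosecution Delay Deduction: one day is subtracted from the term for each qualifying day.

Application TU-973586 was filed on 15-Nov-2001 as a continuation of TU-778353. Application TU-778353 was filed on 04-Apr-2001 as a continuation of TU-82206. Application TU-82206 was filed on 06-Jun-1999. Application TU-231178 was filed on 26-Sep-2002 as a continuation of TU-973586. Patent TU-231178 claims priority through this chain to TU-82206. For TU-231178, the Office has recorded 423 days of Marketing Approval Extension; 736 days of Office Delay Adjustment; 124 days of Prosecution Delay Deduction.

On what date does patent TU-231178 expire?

Earliest priority filing: 6 June 1999.
Base term: 6 June 1999 + 22 years → 6 June 2021.
Marketing Approval Extension: +423 days → 3 August 2022.
Office Delay Adjustment: +736 days → 8 August 2024.
Prosecution Delay Deduction: −124 days → 6 April 2024.

April 6, 2024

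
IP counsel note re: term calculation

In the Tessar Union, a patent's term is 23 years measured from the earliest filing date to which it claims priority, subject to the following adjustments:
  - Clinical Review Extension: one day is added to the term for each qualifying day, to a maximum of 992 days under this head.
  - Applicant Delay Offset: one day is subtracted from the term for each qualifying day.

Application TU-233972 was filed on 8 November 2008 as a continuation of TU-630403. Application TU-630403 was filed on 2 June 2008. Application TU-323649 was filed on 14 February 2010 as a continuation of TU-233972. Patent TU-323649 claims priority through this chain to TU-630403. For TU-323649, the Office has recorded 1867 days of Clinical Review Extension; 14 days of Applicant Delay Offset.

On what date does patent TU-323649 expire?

Earliest priority filing: 2 June 2008.
Base term: 2 June 2008 + 23 years → 2 June 2031.
Clinical Review Extension: 1867 days claimed exceeds the 992-day cap, so +992 days → 18 February 2034.
Applicant Delay Offset: −14 days → 4 February 2034.

2034-02-04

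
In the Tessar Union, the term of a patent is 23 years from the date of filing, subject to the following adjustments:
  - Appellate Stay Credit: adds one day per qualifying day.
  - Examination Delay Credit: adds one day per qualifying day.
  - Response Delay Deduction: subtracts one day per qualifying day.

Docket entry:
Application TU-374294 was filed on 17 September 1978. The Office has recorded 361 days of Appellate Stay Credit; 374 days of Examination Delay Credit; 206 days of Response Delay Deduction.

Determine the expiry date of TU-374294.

2003-02-28

Base term: filing date + 23 years → 17 September 2001.
Appellate Stay Credit: +361 days → 13 September 2002.
Examination Delay Credit: +374 days → 22 September 2003.
Response Delay Deduction: −206 days → 28 February 2003.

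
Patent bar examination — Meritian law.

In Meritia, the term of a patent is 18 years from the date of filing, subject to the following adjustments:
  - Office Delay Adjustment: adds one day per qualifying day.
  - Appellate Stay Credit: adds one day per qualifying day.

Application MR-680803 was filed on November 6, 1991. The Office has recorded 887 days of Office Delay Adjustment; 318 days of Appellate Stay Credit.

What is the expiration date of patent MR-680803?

Base term: filing date + 18 years → 6 November 2009.
Office Delay Adjustment: +887 days → 11 April 2012.
Appellate Stay Credit: +318 days → 23 February 2013.

2013-02-23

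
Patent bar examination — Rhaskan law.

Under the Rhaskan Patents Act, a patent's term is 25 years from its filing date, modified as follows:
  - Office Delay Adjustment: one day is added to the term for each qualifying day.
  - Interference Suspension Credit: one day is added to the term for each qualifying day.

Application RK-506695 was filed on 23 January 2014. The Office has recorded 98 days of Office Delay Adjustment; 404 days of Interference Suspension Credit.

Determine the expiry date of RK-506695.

Base term: filing date + 25 years → 23 January 2039.
Office Delay Adjustment: +98 days → 1 May 2039.
Interference Suspension Credit: +404 days → 8 June 2040.

2040-06-08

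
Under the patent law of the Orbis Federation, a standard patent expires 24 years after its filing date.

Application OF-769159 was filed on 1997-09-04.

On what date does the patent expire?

Filing date + 24 years → 4 September 2021.

2021-09-04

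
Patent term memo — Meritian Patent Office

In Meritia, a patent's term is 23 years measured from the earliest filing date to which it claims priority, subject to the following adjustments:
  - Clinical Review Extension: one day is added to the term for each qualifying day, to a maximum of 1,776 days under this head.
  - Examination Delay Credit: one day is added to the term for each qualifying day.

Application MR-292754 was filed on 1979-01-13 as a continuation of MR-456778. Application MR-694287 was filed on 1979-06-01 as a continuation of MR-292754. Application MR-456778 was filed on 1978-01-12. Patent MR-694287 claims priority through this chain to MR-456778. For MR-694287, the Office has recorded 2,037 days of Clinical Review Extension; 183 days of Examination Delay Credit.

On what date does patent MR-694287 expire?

Earliest priority filing: 12 January 1978.
Base term: 12 January 1978 + 23 years → 12 January 2001.
Clinical Review Extension: 2037 days claimed exceeds the 1776-day cap, so +1776 days → 23 November 2005.
Examination Delay Credit: +183 days → 25 May 2006.

May 25, 2006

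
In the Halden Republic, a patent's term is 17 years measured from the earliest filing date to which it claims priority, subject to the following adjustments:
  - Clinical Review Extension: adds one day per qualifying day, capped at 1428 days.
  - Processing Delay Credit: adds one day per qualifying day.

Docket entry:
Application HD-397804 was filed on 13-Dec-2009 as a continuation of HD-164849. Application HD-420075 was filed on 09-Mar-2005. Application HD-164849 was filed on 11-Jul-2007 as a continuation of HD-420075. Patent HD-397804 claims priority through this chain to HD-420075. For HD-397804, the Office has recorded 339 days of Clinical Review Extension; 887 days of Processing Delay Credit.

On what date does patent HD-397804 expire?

Earliest priority filing: 9 March 2005.
Base term: 9 March 2005 + 17 years → 9 March 2022.
Clinical Review Extension: 339 days (within the 1428-day cap) → +339 days → 11 February 2023.
Processing Delay Credit: +887 days → 17 July 2025.

July 17, 2025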